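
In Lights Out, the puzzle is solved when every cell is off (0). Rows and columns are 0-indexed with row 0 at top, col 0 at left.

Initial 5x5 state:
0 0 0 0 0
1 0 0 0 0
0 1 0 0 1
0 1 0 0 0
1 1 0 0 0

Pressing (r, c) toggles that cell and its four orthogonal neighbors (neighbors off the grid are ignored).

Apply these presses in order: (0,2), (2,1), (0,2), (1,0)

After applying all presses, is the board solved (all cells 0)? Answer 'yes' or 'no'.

After press 1 at (0,2):
0 1 1 1 0
1 0 1 0 0
0 1 0 0 1
0 1 0 0 0
1 1 0 0 0

After press 2 at (2,1):
0 1 1 1 0
1 1 1 0 0
1 0 1 0 1
0 0 0 0 0
1 1 0 0 0

After press 3 at (0,2):
0 0 0 0 0
1 1 0 0 0
1 0 1 0 1
0 0 0 0 0
1 1 0 0 0

After press 4 at (1,0):
1 0 0 0 0
0 0 0 0 0
0 0 1 0 1
0 0 0 0 0
1 1 0 0 0

Lights still on: 5

Answer: no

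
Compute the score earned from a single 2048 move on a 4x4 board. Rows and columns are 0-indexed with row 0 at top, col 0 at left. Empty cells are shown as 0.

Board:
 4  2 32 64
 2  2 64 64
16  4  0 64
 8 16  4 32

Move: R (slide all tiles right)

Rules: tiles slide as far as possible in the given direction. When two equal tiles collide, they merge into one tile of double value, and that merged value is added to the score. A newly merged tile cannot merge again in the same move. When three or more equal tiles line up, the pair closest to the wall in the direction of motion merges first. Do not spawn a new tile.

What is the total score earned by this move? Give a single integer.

Answer: 132

Derivation:
Slide right:
row 0: [4, 2, 32, 64] -> [4, 2, 32, 64]  score +0 (running 0)
row 1: [2, 2, 64, 64] -> [0, 0, 4, 128]  score +132 (running 132)
row 2: [16, 4, 0, 64] -> [0, 16, 4, 64]  score +0 (running 132)
row 3: [8, 16, 4, 32] -> [8, 16, 4, 32]  score +0 (running 132)
Board after move:
  4   2  32  64
  0   0   4 128
  0  16   4  64
  8  16   4  32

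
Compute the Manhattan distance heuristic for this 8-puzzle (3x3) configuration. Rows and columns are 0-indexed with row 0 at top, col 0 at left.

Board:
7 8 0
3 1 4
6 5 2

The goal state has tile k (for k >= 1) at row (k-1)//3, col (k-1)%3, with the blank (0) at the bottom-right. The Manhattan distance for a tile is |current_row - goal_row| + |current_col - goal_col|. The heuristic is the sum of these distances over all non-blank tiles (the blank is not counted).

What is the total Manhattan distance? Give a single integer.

Tile 7: at (0,0), goal (2,0), distance |0-2|+|0-0| = 2
Tile 8: at (0,1), goal (2,1), distance |0-2|+|1-1| = 2
Tile 3: at (1,0), goal (0,2), distance |1-0|+|0-2| = 3
Tile 1: at (1,1), goal (0,0), distance |1-0|+|1-0| = 2
Tile 4: at (1,2), goal (1,0), distance |1-1|+|2-0| = 2
Tile 6: at (2,0), goal (1,2), distance |2-1|+|0-2| = 3
Tile 5: at (2,1), goal (1,1), distance |2-1|+|1-1| = 1
Tile 2: at (2,2), goal (0,1), distance |2-0|+|2-1| = 3
Sum: 2 + 2 + 3 + 2 + 2 + 3 + 1 + 3 = 18

Answer: 18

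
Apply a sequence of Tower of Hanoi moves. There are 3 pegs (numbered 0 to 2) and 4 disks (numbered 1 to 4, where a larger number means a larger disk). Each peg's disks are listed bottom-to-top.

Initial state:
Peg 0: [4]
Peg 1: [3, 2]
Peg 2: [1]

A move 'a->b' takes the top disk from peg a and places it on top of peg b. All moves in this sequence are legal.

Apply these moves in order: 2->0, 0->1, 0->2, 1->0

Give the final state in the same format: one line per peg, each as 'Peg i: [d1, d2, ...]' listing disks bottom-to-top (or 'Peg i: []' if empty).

After move 1 (2->0):
Peg 0: [4, 1]
Peg 1: [3, 2]
Peg 2: []

After move 2 (0->1):
Peg 0: [4]
Peg 1: [3, 2, 1]
Peg 2: []

After move 3 (0->2):
Peg 0: []
Peg 1: [3, 2, 1]
Peg 2: [4]

After move 4 (1->0):
Peg 0: [1]
Peg 1: [3, 2]
Peg 2: [4]

Answer: Peg 0: [1]
Peg 1: [3, 2]
Peg 2: [4]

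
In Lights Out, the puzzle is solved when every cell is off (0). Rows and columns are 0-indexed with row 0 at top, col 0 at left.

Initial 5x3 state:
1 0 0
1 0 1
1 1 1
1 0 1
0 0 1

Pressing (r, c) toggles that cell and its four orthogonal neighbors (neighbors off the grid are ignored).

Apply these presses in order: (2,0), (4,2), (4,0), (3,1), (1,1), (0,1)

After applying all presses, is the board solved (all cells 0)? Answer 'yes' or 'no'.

Answer: no

Derivation:
After press 1 at (2,0):
1 0 0
0 0 1
0 0 1
0 0 1
0 0 1

After press 2 at (4,2):
1 0 0
0 0 1
0 0 1
0 0 0
0 1 0

After press 3 at (4,0):
1 0 0
0 0 1
0 0 1
1 0 0
1 0 0

After press 4 at (3,1):
1 0 0
0 0 1
0 1 1
0 1 1
1 1 0

After press 5 at (1,1):
1 1 0
1 1 0
0 0 1
0 1 1
1 1 0

After press 6 at (0,1):
0 0 1
1 0 0
0 0 1
0 1 1
1 1 0

Lights still on: 7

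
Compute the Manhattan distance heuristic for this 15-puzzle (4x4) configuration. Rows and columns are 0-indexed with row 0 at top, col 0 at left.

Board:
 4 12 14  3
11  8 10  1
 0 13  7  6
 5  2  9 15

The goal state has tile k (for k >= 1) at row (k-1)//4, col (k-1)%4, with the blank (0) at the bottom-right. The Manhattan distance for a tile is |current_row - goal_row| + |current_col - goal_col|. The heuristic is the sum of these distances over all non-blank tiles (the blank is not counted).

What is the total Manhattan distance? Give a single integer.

Answer: 38

Derivation:
Tile 4: at (0,0), goal (0,3), distance |0-0|+|0-3| = 3
Tile 12: at (0,1), goal (2,3), distance |0-2|+|1-3| = 4
Tile 14: at (0,2), goal (3,1), distance |0-3|+|2-1| = 4
Tile 3: at (0,3), goal (0,2), distance |0-0|+|3-2| = 1
Tile 11: at (1,0), goal (2,2), distance |1-2|+|0-2| = 3
Tile 8: at (1,1), goal (1,3), distance |1-1|+|1-3| = 2
Tile 10: at (1,2), goal (2,1), distance |1-2|+|2-1| = 2
Tile 1: at (1,3), goal (0,0), distance |1-0|+|3-0| = 4
Tile 13: at (2,1), goal (3,0), distance |2-3|+|1-0| = 2
Tile 7: at (2,2), goal (1,2), distance |2-1|+|2-2| = 1
Tile 6: at (2,3), goal (1,1), distance |2-1|+|3-1| = 3
Tile 5: at (3,0), goal (1,0), distance |3-1|+|0-0| = 2
Tile 2: at (3,1), goal (0,1), distance |3-0|+|1-1| = 3
Tile 9: at (3,2), goal (2,0), distance |3-2|+|2-0| = 3
Tile 15: at (3,3), goal (3,2), distance |3-3|+|3-2| = 1
Sum: 3 + 4 + 4 + 1 + 3 + 2 + 2 + 4 + 2 + 1 + 3 + 2 + 3 + 3 + 1 = 38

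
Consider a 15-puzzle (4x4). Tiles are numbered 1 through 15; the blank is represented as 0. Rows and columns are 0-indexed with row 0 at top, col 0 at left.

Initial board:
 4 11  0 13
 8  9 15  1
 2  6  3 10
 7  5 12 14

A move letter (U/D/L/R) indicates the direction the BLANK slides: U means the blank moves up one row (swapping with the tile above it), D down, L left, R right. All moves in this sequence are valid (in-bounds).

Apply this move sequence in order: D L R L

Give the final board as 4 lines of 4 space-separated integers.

After move 1 (D):
 4 11 15 13
 8  9  0  1
 2  6  3 10
 7  5 12 14

After move 2 (L):
 4 11 15 13
 8  0  9  1
 2  6  3 10
 7  5 12 14

After move 3 (R):
 4 11 15 13
 8  9  0  1
 2  6  3 10
 7  5 12 14

After move 4 (L):
 4 11 15 13
 8  0  9  1
 2  6  3 10
 7  5 12 14

Answer:  4 11 15 13
 8  0  9  1
 2  6  3 10
 7  5 12 14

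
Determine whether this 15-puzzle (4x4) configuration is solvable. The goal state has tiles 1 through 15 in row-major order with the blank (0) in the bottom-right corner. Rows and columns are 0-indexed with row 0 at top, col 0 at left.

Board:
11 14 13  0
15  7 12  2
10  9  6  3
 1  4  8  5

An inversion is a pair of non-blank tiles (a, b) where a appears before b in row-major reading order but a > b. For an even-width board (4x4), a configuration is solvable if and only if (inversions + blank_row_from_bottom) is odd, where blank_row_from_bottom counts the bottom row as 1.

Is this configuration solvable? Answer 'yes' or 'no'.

Inversions: 79
Blank is in row 0 (0-indexed from top), which is row 4 counting from the bottom (bottom = 1).
79 + 4 = 83, which is odd, so the puzzle is solvable.

Answer: yes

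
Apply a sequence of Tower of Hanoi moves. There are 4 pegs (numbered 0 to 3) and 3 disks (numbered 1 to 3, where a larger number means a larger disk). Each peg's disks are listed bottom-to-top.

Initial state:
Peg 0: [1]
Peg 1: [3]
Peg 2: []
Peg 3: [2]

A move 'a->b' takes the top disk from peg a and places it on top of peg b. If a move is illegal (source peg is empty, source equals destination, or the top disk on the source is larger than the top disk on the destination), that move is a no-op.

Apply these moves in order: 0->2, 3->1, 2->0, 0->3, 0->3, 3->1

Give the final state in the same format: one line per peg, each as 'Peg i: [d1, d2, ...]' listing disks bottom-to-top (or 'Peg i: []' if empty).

Answer: Peg 0: []
Peg 1: [3, 2, 1]
Peg 2: []
Peg 3: []

Derivation:
After move 1 (0->2):
Peg 0: []
Peg 1: [3]
Peg 2: [1]
Peg 3: [2]

After move 2 (3->1):
Peg 0: []
Peg 1: [3, 2]
Peg 2: [1]
Peg 3: []

After move 3 (2->0):
Peg 0: [1]
Peg 1: [3, 2]
Peg 2: []
Peg 3: []

After move 4 (0->3):
Peg 0: []
Peg 1: [3, 2]
Peg 2: []
Peg 3: [1]

After move 5 (0->3):
Peg 0: []
Peg 1: [3, 2]
Peg 2: []
Peg 3: [1]

After move 6 (3->1):
Peg 0: []
Peg 1: [3, 2, 1]
Peg 2: []
Peg 3: []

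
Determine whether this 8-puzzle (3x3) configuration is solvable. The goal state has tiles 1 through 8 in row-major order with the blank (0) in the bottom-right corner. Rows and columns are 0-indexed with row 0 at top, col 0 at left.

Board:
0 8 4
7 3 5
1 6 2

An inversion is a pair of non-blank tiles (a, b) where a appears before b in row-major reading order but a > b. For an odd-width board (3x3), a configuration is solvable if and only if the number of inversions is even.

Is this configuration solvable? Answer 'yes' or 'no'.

Inversions (pairs i<j in row-major order where tile[i] > tile[j] > 0): 20
20 is even, so the puzzle is solvable.

Answer: yes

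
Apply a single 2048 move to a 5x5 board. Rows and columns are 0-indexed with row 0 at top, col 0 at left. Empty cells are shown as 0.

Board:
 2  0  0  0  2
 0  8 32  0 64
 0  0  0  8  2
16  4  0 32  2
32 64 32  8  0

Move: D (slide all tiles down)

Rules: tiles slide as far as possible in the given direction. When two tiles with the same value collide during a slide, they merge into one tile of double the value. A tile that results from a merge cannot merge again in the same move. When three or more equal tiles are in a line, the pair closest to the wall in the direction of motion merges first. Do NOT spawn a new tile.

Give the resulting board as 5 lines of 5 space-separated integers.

Answer:  0  0  0  0  0
 0  0  0  0  0
 2  8  0  8  2
16  4  0 32 64
32 64 64  8  4

Derivation:
Slide down:
col 0: [2, 0, 0, 16, 32] -> [0, 0, 2, 16, 32]
col 1: [0, 8, 0, 4, 64] -> [0, 0, 8, 4, 64]
col 2: [0, 32, 0, 0, 32] -> [0, 0, 0, 0, 64]
col 3: [0, 0, 8, 32, 8] -> [0, 0, 8, 32, 8]
col 4: [2, 64, 2, 2, 0] -> [0, 0, 2, 64, 4]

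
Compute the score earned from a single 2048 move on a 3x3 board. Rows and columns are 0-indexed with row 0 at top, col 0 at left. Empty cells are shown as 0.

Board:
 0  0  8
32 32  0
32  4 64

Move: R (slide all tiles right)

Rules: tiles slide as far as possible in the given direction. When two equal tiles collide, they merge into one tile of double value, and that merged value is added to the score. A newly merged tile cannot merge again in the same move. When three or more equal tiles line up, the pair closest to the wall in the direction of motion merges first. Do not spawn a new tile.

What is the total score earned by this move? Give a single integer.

Slide right:
row 0: [0, 0, 8] -> [0, 0, 8]  score +0 (running 0)
row 1: [32, 32, 0] -> [0, 0, 64]  score +64 (running 64)
row 2: [32, 4, 64] -> [32, 4, 64]  score +0 (running 64)
Board after move:
 0  0  8
 0  0 64
32  4 64

Answer: 64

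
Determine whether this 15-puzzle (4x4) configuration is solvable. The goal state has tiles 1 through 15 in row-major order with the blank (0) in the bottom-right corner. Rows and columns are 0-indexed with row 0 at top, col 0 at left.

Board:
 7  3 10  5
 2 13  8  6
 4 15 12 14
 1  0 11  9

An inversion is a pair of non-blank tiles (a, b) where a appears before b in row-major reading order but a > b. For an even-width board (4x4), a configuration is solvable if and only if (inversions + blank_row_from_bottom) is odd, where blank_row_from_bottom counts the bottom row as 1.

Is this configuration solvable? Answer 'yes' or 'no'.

Inversions: 44
Blank is in row 3 (0-indexed from top), which is row 1 counting from the bottom (bottom = 1).
44 + 1 = 45, which is odd, so the puzzle is solvable.

Answer: yes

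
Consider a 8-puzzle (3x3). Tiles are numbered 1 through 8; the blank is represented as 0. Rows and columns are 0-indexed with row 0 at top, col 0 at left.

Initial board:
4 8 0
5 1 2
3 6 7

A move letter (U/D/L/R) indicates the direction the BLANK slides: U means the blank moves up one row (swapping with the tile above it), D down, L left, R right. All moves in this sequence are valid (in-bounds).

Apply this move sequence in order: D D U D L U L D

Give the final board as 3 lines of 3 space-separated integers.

After move 1 (D):
4 8 2
5 1 0
3 6 7

After move 2 (D):
4 8 2
5 1 7
3 6 0

After move 3 (U):
4 8 2
5 1 0
3 6 7

After move 4 (D):
4 8 2
5 1 7
3 6 0

After move 5 (L):
4 8 2
5 1 7
3 0 6

After move 6 (U):
4 8 2
5 0 7
3 1 6

After move 7 (L):
4 8 2
0 5 7
3 1 6

After move 8 (D):
4 8 2
3 5 7
0 1 6

Answer: 4 8 2
3 5 7
0 1 6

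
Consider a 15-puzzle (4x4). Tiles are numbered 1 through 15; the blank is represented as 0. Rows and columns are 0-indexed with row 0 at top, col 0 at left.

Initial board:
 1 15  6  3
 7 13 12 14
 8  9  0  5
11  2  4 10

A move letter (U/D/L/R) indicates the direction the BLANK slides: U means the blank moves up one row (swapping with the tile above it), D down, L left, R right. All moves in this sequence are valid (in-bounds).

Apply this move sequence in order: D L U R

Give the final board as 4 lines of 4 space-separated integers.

Answer:  1 15  6  3
 7 13 12 14
 8  4  0  5
11  9  2 10

Derivation:
After move 1 (D):
 1 15  6  3
 7 13 12 14
 8  9  4  5
11  2  0 10

After move 2 (L):
 1 15  6  3
 7 13 12 14
 8  9  4  5
11  0  2 10

After move 3 (U):
 1 15  6  3
 7 13 12 14
 8  0  4  5
11  9  2 10

After move 4 (R):
 1 15  6  3
 7 13 12 14
 8  4  0  5
11  9  2 10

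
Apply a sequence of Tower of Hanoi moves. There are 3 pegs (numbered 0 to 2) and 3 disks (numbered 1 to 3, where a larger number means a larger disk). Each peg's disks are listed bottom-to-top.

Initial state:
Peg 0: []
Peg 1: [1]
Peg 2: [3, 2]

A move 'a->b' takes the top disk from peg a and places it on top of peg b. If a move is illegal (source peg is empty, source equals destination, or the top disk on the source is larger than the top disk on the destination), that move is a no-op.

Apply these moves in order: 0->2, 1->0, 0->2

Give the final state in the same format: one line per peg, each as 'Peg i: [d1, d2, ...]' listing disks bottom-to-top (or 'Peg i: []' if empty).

After move 1 (0->2):
Peg 0: []
Peg 1: [1]
Peg 2: [3, 2]

After move 2 (1->0):
Peg 0: [1]
Peg 1: []
Peg 2: [3, 2]

After move 3 (0->2):
Peg 0: []
Peg 1: []
Peg 2: [3, 2, 1]

Answer: Peg 0: []
Peg 1: []
Peg 2: [3, 2, 1]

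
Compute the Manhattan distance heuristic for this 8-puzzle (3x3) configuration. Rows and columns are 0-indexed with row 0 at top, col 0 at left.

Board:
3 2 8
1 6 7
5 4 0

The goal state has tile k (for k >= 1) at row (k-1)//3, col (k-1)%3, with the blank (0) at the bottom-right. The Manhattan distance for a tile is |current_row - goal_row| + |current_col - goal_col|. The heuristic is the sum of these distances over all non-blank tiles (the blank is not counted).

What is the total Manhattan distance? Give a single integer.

Answer: 14

Derivation:
Tile 3: (0,0)->(0,2) = 2
Tile 2: (0,1)->(0,1) = 0
Tile 8: (0,2)->(2,1) = 3
Tile 1: (1,0)->(0,0) = 1
Tile 6: (1,1)->(1,2) = 1
Tile 7: (1,2)->(2,0) = 3
Tile 5: (2,0)->(1,1) = 2
Tile 4: (2,1)->(1,0) = 2
Sum: 2 + 0 + 3 + 1 + 1 + 3 + 2 + 2 = 14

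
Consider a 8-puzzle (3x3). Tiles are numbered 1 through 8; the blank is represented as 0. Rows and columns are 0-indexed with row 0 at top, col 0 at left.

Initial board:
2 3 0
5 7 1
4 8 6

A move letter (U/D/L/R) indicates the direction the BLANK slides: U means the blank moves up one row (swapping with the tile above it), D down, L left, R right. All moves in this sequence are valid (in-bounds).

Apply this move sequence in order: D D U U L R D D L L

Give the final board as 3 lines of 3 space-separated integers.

After move 1 (D):
2 3 1
5 7 0
4 8 6

After move 2 (D):
2 3 1
5 7 6
4 8 0

After move 3 (U):
2 3 1
5 7 0
4 8 6

After move 4 (U):
2 3 0
5 7 1
4 8 6

After move 5 (L):
2 0 3
5 7 1
4 8 6

After move 6 (R):
2 3 0
5 7 1
4 8 6

After move 7 (D):
2 3 1
5 7 0
4 8 6

After move 8 (D):
2 3 1
5 7 6
4 8 0

After move 9 (L):
2 3 1
5 7 6
4 0 8

After move 10 (L):
2 3 1
5 7 6
0 4 8

Answer: 2 3 1
5 7 6
0 4 8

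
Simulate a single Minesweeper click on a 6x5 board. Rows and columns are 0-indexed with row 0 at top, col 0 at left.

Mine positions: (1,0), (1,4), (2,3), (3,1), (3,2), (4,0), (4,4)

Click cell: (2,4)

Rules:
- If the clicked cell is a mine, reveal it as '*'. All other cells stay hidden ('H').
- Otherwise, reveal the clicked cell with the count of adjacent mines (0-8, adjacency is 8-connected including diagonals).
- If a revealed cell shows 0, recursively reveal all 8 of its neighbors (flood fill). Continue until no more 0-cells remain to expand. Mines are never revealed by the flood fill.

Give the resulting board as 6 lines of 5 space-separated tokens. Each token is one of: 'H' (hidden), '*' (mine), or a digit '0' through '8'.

H H H H H
H H H H H
H H H H 2
H H H H H
H H H H H
H H H H H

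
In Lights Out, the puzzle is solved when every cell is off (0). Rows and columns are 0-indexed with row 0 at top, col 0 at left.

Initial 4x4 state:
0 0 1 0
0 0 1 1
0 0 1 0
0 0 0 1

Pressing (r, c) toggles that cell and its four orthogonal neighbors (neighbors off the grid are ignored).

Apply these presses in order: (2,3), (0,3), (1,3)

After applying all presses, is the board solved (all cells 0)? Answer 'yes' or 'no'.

Answer: yes

Derivation:
After press 1 at (2,3):
0 0 1 0
0 0 1 0
0 0 0 1
0 0 0 0

After press 2 at (0,3):
0 0 0 1
0 0 1 1
0 0 0 1
0 0 0 0

After press 3 at (1,3):
0 0 0 0
0 0 0 0
0 0 0 0
0 0 0 0

Lights still on: 0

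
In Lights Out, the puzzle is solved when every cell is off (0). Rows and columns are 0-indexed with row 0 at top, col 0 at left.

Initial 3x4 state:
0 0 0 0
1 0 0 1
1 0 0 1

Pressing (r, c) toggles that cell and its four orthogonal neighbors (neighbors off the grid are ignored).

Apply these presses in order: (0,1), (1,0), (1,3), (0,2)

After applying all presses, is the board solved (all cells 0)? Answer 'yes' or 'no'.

After press 1 at (0,1):
1 1 1 0
1 1 0 1
1 0 0 1

After press 2 at (1,0):
0 1 1 0
0 0 0 1
0 0 0 1

After press 3 at (1,3):
0 1 1 1
0 0 1 0
0 0 0 0

After press 4 at (0,2):
0 0 0 0
0 0 0 0
0 0 0 0

Lights still on: 0

Answer: yes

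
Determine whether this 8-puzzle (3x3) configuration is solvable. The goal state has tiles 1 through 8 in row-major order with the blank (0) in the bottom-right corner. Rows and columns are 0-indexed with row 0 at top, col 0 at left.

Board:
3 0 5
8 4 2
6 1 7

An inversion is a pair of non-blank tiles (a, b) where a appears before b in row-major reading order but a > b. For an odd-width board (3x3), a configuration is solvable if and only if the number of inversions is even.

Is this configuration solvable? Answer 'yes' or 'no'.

Inversions (pairs i<j in row-major order where tile[i] > tile[j] > 0): 14
14 is even, so the puzzle is solvable.

Answer: yes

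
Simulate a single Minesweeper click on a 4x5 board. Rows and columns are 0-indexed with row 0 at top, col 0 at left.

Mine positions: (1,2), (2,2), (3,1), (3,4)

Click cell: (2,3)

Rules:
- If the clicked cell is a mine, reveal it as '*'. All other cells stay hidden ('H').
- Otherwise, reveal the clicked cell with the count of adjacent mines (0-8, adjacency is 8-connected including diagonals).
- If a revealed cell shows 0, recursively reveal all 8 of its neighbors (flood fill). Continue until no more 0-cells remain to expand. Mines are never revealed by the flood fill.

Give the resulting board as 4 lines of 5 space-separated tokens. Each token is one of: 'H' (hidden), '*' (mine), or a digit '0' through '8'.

H H H H H
H H H H H
H H H 3 H
H H H H H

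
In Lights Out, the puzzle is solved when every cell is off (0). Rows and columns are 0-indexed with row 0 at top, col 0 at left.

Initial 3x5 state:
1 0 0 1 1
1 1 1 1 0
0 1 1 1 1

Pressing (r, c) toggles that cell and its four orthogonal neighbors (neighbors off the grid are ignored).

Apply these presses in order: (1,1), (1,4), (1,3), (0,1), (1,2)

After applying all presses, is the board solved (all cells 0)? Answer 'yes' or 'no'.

After press 1 at (1,1):
1 1 0 1 1
0 0 0 1 0
0 0 1 1 1

After press 2 at (1,4):
1 1 0 1 0
0 0 0 0 1
0 0 1 1 0

After press 3 at (1,3):
1 1 0 0 0
0 0 1 1 0
0 0 1 0 0

After press 4 at (0,1):
0 0 1 0 0
0 1 1 1 0
0 0 1 0 0

After press 5 at (1,2):
0 0 0 0 0
0 0 0 0 0
0 0 0 0 0

Lights still on: 0

Answer: yes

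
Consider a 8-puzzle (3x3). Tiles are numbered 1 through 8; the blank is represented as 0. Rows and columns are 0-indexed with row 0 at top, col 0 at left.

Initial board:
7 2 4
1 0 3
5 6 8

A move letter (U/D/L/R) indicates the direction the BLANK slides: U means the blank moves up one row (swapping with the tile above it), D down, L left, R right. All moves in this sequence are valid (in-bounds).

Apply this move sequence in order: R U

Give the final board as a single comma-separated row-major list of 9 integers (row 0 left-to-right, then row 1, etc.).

After move 1 (R):
7 2 4
1 3 0
5 6 8

After move 2 (U):
7 2 0
1 3 4
5 6 8

Answer: 7, 2, 0, 1, 3, 4, 5, 6, 8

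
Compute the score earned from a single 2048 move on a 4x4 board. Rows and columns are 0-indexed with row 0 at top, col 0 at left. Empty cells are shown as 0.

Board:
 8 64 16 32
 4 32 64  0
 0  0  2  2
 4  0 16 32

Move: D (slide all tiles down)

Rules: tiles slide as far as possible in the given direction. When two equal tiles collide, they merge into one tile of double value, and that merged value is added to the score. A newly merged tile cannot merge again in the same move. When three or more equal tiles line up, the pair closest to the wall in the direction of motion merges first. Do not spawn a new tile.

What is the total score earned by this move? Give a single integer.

Answer: 8

Derivation:
Slide down:
col 0: [8, 4, 0, 4] -> [0, 0, 8, 8]  score +8 (running 8)
col 1: [64, 32, 0, 0] -> [0, 0, 64, 32]  score +0 (running 8)
col 2: [16, 64, 2, 16] -> [16, 64, 2, 16]  score +0 (running 8)
col 3: [32, 0, 2, 32] -> [0, 32, 2, 32]  score +0 (running 8)
Board after move:
 0  0 16  0
 0  0 64 32
 8 64  2  2
 8 32 16 32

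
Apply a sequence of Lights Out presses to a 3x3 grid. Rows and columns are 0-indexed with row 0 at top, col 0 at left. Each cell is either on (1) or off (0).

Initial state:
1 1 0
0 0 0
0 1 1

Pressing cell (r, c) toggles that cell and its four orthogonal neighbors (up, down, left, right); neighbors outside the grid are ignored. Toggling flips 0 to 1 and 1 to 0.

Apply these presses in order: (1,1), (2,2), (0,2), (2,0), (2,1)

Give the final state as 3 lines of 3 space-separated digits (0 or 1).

Answer: 1 1 1
0 0 1
0 1 1

Derivation:
After press 1 at (1,1):
1 0 0
1 1 1
0 0 1

After press 2 at (2,2):
1 0 0
1 1 0
0 1 0

After press 3 at (0,2):
1 1 1
1 1 1
0 1 0

After press 4 at (2,0):
1 1 1
0 1 1
1 0 0

After press 5 at (2,1):
1 1 1
0 0 1
0 1 1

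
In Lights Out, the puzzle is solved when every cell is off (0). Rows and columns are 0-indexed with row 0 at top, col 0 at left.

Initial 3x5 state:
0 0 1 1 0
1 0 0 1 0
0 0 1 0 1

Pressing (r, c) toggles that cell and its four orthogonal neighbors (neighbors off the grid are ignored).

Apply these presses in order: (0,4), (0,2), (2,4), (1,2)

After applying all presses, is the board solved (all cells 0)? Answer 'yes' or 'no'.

After press 1 at (0,4):
0 0 1 0 1
1 0 0 1 1
0 0 1 0 1

After press 2 at (0,2):
0 1 0 1 1
1 0 1 1 1
0 0 1 0 1

After press 3 at (2,4):
0 1 0 1 1
1 0 1 1 0
0 0 1 1 0

After press 4 at (1,2):
0 1 1 1 1
1 1 0 0 0
0 0 0 1 0

Lights still on: 7

Answer: no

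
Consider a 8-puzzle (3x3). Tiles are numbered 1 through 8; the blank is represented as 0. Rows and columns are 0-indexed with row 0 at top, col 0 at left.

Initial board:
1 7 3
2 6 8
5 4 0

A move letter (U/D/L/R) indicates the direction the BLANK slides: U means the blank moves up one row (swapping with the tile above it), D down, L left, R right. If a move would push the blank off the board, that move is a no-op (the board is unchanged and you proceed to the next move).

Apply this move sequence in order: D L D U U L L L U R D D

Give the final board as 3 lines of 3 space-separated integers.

After move 1 (D):
1 7 3
2 6 8
5 4 0

After move 2 (L):
1 7 3
2 6 8
5 0 4

After move 3 (D):
1 7 3
2 6 8
5 0 4

After move 4 (U):
1 7 3
2 0 8
5 6 4

After move 5 (U):
1 0 3
2 7 8
5 6 4

After move 6 (L):
0 1 3
2 7 8
5 6 4

After move 7 (L):
0 1 3
2 7 8
5 6 4

After move 8 (L):
0 1 3
2 7 8
5 6 4

After move 9 (U):
0 1 3
2 7 8
5 6 4

After move 10 (R):
1 0 3
2 7 8
5 6 4

After move 11 (D):
1 7 3
2 0 8
5 6 4

After move 12 (D):
1 7 3
2 6 8
5 0 4

Answer: 1 7 3
2 6 8
5 0 4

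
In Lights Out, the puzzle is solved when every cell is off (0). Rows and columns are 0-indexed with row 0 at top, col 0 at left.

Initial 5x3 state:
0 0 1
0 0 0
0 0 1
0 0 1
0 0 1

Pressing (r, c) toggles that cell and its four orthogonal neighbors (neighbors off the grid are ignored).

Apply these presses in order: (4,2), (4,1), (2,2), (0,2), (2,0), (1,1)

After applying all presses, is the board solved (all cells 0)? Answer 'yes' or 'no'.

After press 1 at (4,2):
0 0 1
0 0 0
0 0 1
0 0 0
0 1 0

After press 2 at (4,1):
0 0 1
0 0 0
0 0 1
0 1 0
1 0 1

After press 3 at (2,2):
0 0 1
0 0 1
0 1 0
0 1 1
1 0 1

After press 4 at (0,2):
0 1 0
0 0 0
0 1 0
0 1 1
1 0 1

After press 5 at (2,0):
0 1 0
1 0 0
1 0 0
1 1 1
1 0 1

After press 6 at (1,1):
0 0 0
0 1 1
1 1 0
1 1 1
1 0 1

Lights still on: 9

Answer: no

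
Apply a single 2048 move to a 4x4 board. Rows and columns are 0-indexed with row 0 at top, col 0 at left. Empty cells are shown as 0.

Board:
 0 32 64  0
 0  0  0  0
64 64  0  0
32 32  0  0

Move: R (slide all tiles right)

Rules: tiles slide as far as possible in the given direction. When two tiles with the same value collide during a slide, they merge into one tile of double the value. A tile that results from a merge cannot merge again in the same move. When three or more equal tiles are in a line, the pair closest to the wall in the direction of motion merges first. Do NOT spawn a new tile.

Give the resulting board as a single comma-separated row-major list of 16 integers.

Slide right:
row 0: [0, 32, 64, 0] -> [0, 0, 32, 64]
row 1: [0, 0, 0, 0] -> [0, 0, 0, 0]
row 2: [64, 64, 0, 0] -> [0, 0, 0, 128]
row 3: [32, 32, 0, 0] -> [0, 0, 0, 64]

Answer: 0, 0, 32, 64, 0, 0, 0, 0, 0, 0, 0, 128, 0, 0, 0, 64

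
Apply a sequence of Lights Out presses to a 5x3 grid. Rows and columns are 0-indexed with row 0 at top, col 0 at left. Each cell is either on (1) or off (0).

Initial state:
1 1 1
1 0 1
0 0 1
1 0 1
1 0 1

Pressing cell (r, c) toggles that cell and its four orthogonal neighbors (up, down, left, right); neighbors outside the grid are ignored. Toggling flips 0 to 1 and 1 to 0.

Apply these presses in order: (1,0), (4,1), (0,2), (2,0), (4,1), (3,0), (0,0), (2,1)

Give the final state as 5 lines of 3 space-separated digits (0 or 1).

After press 1 at (1,0):
0 1 1
0 1 1
1 0 1
1 0 1
1 0 1

After press 2 at (4,1):
0 1 1
0 1 1
1 0 1
1 1 1
0 1 0

After press 3 at (0,2):
0 0 0
0 1 0
1 0 1
1 1 1
0 1 0

After press 4 at (2,0):
0 0 0
1 1 0
0 1 1
0 1 1
0 1 0

After press 5 at (4,1):
0 0 0
1 1 0
0 1 1
0 0 1
1 0 1

After press 6 at (3,0):
0 0 0
1 1 0
1 1 1
1 1 1
0 0 1

After press 7 at (0,0):
1 1 0
0 1 0
1 1 1
1 1 1
0 0 1

After press 8 at (2,1):
1 1 0
0 0 0
0 0 0
1 0 1
0 0 1

Answer: 1 1 0
0 0 0
0 0 0
1 0 1
0 0 1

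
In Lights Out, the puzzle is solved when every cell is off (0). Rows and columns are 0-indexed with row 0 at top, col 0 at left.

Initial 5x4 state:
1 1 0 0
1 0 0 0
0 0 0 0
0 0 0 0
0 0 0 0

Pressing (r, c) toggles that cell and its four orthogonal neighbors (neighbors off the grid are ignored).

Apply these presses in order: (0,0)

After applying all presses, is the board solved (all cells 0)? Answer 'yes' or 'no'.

After press 1 at (0,0):
0 0 0 0
0 0 0 0
0 0 0 0
0 0 0 0
0 0 0 0

Lights still on: 0

Answer: yes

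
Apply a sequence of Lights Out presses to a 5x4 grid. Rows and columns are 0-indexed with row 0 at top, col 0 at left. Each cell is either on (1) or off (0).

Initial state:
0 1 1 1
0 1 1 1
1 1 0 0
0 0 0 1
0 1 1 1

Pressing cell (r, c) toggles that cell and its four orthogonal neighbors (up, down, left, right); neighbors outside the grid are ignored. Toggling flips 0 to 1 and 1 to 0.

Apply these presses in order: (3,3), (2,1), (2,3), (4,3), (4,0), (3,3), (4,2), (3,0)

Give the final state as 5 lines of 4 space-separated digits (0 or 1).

Answer: 0 1 1 1
0 0 1 0
1 0 0 1
0 0 1 1
0 1 1 1

Derivation:
After press 1 at (3,3):
0 1 1 1
0 1 1 1
1 1 0 1
0 0 1 0
0 1 1 0

After press 2 at (2,1):
0 1 1 1
0 0 1 1
0 0 1 1
0 1 1 0
0 1 1 0

After press 3 at (2,3):
0 1 1 1
0 0 1 0
0 0 0 0
0 1 1 1
0 1 1 0

After press 4 at (4,3):
0 1 1 1
0 0 1 0
0 0 0 0
0 1 1 0
0 1 0 1

After press 5 at (4,0):
0 1 1 1
0 0 1 0
0 0 0 0
1 1 1 0
1 0 0 1

After press 6 at (3,3):
0 1 1 1
0 0 1 0
0 0 0 1
1 1 0 1
1 0 0 0

After press 7 at (4,2):
0 1 1 1
0 0 1 0
0 0 0 1
1 1 1 1
1 1 1 1

After press 8 at (3,0):
0 1 1 1
0 0 1 0
1 0 0 1
0 0 1 1
0 1 1 1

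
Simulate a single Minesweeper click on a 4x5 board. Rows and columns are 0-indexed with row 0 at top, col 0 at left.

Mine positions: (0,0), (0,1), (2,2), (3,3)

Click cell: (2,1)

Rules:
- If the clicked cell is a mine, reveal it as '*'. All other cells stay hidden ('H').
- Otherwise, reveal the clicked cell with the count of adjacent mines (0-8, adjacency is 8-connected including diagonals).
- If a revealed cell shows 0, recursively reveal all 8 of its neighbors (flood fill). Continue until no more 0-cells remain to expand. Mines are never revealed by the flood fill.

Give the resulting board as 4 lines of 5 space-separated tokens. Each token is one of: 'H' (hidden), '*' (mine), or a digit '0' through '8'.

H H H H H
H H H H H
H 1 H H H
H H H H H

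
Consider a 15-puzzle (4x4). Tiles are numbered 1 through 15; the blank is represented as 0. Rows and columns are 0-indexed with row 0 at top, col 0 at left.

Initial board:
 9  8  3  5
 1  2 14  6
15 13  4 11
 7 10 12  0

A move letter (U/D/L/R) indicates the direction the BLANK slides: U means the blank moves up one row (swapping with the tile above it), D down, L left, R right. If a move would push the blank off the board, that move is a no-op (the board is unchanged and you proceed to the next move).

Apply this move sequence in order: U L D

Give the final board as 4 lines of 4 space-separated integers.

After move 1 (U):
 9  8  3  5
 1  2 14  6
15 13  4  0
 7 10 12 11

After move 2 (L):
 9  8  3  5
 1  2 14  6
15 13  0  4
 7 10 12 11

After move 3 (D):
 9  8  3  5
 1  2 14  6
15 13 12  4
 7 10  0 11

Answer:  9  8  3  5
 1  2 14  6
15 13 12  4
 7 10  0 11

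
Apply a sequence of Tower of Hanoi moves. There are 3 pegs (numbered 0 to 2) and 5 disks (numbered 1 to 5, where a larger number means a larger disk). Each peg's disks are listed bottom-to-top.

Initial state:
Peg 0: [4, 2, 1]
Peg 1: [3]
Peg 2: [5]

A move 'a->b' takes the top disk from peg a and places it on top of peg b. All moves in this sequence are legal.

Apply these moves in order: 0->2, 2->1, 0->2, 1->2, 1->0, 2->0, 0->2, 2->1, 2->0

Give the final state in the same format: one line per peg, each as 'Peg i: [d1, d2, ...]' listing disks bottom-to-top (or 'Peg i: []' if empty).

Answer: Peg 0: [4, 3, 2]
Peg 1: [1]
Peg 2: [5]

Derivation:
After move 1 (0->2):
Peg 0: [4, 2]
Peg 1: [3]
Peg 2: [5, 1]

After move 2 (2->1):
Peg 0: [4, 2]
Peg 1: [3, 1]
Peg 2: [5]

After move 3 (0->2):
Peg 0: [4]
Peg 1: [3, 1]
Peg 2: [5, 2]

After move 4 (1->2):
Peg 0: [4]
Peg 1: [3]
Peg 2: [5, 2, 1]

After move 5 (1->0):
Peg 0: [4, 3]
Peg 1: []
Peg 2: [5, 2, 1]

After move 6 (2->0):
Peg 0: [4, 3, 1]
Peg 1: []
Peg 2: [5, 2]

After move 7 (0->2):
Peg 0: [4, 3]
Peg 1: []
Peg 2: [5, 2, 1]

After move 8 (2->1):
Peg 0: [4, 3]
Peg 1: [1]
Peg 2: [5, 2]

After move 9 (2->0):
Peg 0: [4, 3, 2]
Peg 1: [1]
Peg 2: [5]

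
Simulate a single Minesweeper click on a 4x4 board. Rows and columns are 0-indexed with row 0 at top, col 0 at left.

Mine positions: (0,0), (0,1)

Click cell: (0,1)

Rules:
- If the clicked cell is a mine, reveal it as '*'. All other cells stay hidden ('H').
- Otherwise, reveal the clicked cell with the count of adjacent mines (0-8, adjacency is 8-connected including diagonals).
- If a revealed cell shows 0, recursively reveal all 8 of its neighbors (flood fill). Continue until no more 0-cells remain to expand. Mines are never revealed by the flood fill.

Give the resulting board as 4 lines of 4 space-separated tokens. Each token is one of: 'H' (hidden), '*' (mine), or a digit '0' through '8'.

H * H H
H H H H
H H H H
H H H H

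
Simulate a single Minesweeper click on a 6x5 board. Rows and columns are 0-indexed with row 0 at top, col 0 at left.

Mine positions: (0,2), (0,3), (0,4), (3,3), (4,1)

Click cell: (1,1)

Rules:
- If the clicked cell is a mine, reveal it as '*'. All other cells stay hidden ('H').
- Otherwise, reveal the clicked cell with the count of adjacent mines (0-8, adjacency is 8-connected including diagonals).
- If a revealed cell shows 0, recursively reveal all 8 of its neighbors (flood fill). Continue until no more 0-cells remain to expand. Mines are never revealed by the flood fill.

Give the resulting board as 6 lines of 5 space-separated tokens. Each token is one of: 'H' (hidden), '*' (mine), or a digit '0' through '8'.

H H H H H
H 1 H H H
H H H H H
H H H H H
H H H H H
H H H H H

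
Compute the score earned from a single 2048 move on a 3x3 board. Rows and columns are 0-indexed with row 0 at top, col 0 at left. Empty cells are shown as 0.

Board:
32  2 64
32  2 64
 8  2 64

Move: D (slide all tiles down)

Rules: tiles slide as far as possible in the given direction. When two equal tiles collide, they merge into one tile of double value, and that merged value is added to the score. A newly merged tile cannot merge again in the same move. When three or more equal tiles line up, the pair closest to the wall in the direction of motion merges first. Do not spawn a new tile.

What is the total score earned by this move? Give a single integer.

Slide down:
col 0: [32, 32, 8] -> [0, 64, 8]  score +64 (running 64)
col 1: [2, 2, 2] -> [0, 2, 4]  score +4 (running 68)
col 2: [64, 64, 64] -> [0, 64, 128]  score +128 (running 196)
Board after move:
  0   0   0
 64   2  64
  8   4 128

Answer: 196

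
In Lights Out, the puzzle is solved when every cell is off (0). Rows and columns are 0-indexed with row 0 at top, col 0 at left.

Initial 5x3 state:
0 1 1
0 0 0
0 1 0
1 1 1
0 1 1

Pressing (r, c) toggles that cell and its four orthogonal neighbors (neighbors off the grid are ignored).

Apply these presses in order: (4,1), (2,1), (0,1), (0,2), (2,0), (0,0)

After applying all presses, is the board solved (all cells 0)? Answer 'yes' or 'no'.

Answer: no

Derivation:
After press 1 at (4,1):
0 1 1
0 0 0
0 1 0
1 0 1
1 0 0

After press 2 at (2,1):
0 1 1
0 1 0
1 0 1
1 1 1
1 0 0

After press 3 at (0,1):
1 0 0
0 0 0
1 0 1
1 1 1
1 0 0

After press 4 at (0,2):
1 1 1
0 0 1
1 0 1
1 1 1
1 0 0

After press 5 at (2,0):
1 1 1
1 0 1
0 1 1
0 1 1
1 0 0

After press 6 at (0,0):
0 0 1
0 0 1
0 1 1
0 1 1
1 0 0

Lights still on: 7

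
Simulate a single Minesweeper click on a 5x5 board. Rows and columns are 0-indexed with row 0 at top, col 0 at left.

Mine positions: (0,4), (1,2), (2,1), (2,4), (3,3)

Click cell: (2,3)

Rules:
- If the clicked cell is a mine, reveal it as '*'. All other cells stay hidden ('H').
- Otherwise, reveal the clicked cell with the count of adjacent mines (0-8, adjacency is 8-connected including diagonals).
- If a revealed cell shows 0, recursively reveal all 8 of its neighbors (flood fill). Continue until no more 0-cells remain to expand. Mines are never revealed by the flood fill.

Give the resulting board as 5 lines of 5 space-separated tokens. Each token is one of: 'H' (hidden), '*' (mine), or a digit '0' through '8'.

H H H H H
H H H H H
H H H 3 H
H H H H H
H H H H H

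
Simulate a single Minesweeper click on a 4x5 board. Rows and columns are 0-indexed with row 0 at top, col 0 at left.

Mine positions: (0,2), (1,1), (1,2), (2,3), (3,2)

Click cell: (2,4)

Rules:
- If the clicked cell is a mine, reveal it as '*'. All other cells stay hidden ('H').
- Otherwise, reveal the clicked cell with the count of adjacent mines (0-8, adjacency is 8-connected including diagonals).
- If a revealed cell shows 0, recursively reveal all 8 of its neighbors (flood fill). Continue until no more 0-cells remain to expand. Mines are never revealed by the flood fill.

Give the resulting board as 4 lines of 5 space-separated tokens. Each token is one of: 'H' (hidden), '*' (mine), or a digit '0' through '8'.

H H H H H
H H H H H
H H H H 1
H H H H H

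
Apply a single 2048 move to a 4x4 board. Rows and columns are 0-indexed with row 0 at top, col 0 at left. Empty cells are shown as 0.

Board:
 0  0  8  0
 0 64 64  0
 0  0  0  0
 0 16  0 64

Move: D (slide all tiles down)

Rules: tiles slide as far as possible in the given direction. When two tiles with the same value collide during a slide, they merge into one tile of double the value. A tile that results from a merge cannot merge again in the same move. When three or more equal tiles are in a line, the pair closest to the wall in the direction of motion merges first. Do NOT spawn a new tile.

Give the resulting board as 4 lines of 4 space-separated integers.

Slide down:
col 0: [0, 0, 0, 0] -> [0, 0, 0, 0]
col 1: [0, 64, 0, 16] -> [0, 0, 64, 16]
col 2: [8, 64, 0, 0] -> [0, 0, 8, 64]
col 3: [0, 0, 0, 64] -> [0, 0, 0, 64]

Answer:  0  0  0  0
 0  0  0  0
 0 64  8  0
 0 16 64 64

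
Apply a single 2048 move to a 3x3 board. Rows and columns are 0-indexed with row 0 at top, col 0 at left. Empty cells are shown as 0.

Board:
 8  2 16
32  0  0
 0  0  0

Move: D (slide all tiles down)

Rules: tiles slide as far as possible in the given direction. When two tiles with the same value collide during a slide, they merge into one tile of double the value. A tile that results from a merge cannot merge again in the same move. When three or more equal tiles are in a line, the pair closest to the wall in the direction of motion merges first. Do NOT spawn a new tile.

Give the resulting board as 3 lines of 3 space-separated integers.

Answer:  0  0  0
 8  0  0
32  2 16

Derivation:
Slide down:
col 0: [8, 32, 0] -> [0, 8, 32]
col 1: [2, 0, 0] -> [0, 0, 2]
col 2: [16, 0, 0] -> [0, 0, 16]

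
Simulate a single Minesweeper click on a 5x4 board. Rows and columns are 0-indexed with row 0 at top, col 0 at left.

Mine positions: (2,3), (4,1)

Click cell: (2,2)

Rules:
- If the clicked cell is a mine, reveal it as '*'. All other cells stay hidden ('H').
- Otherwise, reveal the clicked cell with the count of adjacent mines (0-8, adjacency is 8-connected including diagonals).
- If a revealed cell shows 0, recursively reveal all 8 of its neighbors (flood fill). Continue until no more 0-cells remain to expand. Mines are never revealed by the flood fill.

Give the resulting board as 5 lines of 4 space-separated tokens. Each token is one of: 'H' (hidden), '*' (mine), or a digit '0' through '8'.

H H H H
H H H H
H H 1 H
H H H H
H H H H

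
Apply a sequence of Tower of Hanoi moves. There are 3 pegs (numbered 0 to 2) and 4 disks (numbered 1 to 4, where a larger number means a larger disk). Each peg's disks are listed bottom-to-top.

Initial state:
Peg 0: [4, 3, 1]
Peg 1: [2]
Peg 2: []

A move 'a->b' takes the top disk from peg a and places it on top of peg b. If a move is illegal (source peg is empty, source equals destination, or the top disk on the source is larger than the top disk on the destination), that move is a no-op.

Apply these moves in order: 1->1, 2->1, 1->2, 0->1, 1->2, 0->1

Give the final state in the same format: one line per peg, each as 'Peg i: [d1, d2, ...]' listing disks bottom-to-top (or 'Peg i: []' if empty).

After move 1 (1->1):
Peg 0: [4, 3, 1]
Peg 1: [2]
Peg 2: []

After move 2 (2->1):
Peg 0: [4, 3, 1]
Peg 1: [2]
Peg 2: []

After move 3 (1->2):
Peg 0: [4, 3, 1]
Peg 1: []
Peg 2: [2]

After move 4 (0->1):
Peg 0: [4, 3]
Peg 1: [1]
Peg 2: [2]

After move 5 (1->2):
Peg 0: [4, 3]
Peg 1: []
Peg 2: [2, 1]

After move 6 (0->1):
Peg 0: [4]
Peg 1: [3]
Peg 2: [2, 1]

Answer: Peg 0: [4]
Peg 1: [3]
Peg 2: [2, 1]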